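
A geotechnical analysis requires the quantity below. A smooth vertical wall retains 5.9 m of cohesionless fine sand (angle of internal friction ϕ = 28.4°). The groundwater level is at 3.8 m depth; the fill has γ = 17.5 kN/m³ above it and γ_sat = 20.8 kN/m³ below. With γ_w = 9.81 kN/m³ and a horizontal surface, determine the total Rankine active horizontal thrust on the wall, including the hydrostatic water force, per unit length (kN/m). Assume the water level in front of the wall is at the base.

K_a = tan²(45° − φ/2) = 0.3554.
γ' = 20.8 − 9.81 = 10.99 kN/m³. Depth below WT = 2.1 m.
σ'_h at WT = K_a γ d_w = 23.63 kPa; at base = 23.63 + K_a γ' × 2.1 = 31.83 kPa.
P₁ (0–3.8 m) = ½×23.63×3.8 = 44.90. P₂ (3.8–5.9 m) = ½(23.63+31.83)×2.1 = 58.24.
P_w = ½ γ_w h₂² = 0.5×9.81×2.1² = 21.63. Total = 44.90+58.24+21.63 = 124.8 kN/m.

125 kN/m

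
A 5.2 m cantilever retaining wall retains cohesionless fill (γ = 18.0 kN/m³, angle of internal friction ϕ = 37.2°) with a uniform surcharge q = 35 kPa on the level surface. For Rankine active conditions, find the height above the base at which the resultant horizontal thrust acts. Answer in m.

K_a = 0.2464.
Triangular part P₁ = ½K_aγH² = 59.97 at H/3 = 1.733 m; rectangular part P₂ = K_a q H = 44.85 at H/2 = 2.600 m.
ȳ = (P₁·1.733 + P₂·2.600)/(P₁+P₂) = 2.104 m.

2.10 m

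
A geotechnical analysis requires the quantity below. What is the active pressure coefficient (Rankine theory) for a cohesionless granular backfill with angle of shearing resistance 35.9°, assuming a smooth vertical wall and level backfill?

0.261

K_a = (1 − sin φ)/(1 + sin φ) = (1 − sin 35.9°)/(1 + sin 35.9°) = 0.2607.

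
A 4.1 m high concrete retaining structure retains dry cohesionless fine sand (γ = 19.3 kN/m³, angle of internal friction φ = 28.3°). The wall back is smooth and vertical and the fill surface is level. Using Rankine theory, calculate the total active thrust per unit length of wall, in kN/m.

K_a = tan²(45° − φ/2) = 0.3568.
P_a = ½ K_a γ H² = 0.5 × 0.3568 × 19.3 × 4.1² = 57.87 kN/m.

57.9 kN/m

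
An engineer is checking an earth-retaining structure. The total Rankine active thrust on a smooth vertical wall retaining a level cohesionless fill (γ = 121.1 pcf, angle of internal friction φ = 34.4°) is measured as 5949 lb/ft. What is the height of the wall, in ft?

K_a = 0.2780. P_a = ½ K_a γ H² ⇒ H = √(2P_a/(K_a γ)).
H = √(2×5949/(0.2780×121.1)) = 18.80 ft.

18.8 ft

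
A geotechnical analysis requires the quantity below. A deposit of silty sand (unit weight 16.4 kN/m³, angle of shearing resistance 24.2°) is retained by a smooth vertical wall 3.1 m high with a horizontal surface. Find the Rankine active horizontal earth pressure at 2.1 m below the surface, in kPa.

K_a = (1 − sin φ)/(1 + sin φ) = 0.4185.
σ_h = K_a γ z = 0.4185 × 16.4 × 2.1 = 14.41 kPa.

14.4 kPa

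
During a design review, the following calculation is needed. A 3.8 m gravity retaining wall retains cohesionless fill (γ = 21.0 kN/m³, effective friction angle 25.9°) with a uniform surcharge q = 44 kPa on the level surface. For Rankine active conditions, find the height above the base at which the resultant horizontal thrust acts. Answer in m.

K_a = 0.3920.
Triangular part P₁ = ½K_aγH² = 59.43 at H/3 = 1.267 m; rectangular part P₂ = K_a q H = 65.54 at H/2 = 1.900 m.
ȳ = (P₁·1.267 + P₂·1.900)/(P₁+P₂) = 1.599 m.

1.60 m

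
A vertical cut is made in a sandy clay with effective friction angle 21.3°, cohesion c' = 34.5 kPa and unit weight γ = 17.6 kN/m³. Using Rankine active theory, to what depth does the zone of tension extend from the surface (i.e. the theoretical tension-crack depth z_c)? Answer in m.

5.74 m

K_a = tan²(45° − 21.3°/2) = 0.4671; √K_a = 0.6834.
The active pressure is zero where K_a γ z = 2c√K_a, so z_c = 2c/(γ√K_a) = 2×34.5/(17.6×0.6834) = 5.736 m.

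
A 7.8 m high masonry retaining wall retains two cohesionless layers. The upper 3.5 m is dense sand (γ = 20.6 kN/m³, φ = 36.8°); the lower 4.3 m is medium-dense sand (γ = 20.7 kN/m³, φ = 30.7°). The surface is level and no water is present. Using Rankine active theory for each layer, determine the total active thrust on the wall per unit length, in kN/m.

194 kN/m

K_a1 = tan²(45°−36.8°/2) = 0.2508; K_a2 = tan²(45°−30.7°/2) = 0.3240.
Layer 1: σ at base = K_a1 γ₁ h₁ = 18.08 kPa; P₁ = ½×18.08×3.5 = 31.64.
Layer 2: σ_v at top = γ₁h₁ = 72.10; σ_h top = K_a2×72.10 = 23.36; σ_h base = K_a2×(72.10+20.7×4.3) = 52.20.
P₂ = ½(23.36+52.20)×4.3 = 162.5. Total P_a = 31.64+162.5 = 194.1 kN/m.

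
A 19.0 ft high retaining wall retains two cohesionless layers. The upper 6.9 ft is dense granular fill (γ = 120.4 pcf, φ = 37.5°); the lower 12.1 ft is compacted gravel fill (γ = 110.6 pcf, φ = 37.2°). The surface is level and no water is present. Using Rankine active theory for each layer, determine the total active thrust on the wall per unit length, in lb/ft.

K_a1 = tan²(45°−37.5°/2) = 0.2432; K_a2 = tan²(45°−37.2°/2) = 0.2464.
Layer 1: σ at base = K_a1 γ₁ h₁ = 202.0 psf; P₁ = ½×202.0×6.9 = 697.0.
Layer 2: σ_v at top = γ₁h₁ = 830.8; σ_h top = K_a2×830.8 = 204.7; σ_h base = K_a2×(830.8+110.6×12.1) = 534.5.
P₂ = ½(204.7+534.5)×12.1 = 4472. Total P_a = 697.0+4472 = 5169 lb/ft.

5170 lb/ft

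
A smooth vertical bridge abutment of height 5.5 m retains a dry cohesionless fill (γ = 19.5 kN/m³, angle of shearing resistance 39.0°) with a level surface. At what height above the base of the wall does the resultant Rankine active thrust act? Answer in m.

K_a = 0.2275.
The pressure distribution is triangular, so the resultant acts at H/3 above the base = 5.5/3 = 1.833 m.

1.83 m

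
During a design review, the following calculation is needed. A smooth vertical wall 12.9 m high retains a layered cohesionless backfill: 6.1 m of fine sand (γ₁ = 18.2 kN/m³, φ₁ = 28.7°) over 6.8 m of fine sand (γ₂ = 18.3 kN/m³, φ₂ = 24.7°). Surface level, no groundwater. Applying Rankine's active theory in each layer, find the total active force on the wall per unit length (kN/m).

603 kN/m

K_a1 = tan²(45°−28.7°/2) = 0.3511; K_a2 = tan²(45°−24.7°/2) = 0.4106.
Layer 1: σ at base = K_a1 γ₁ h₁ = 38.98 kPa; P₁ = ½×38.98×6.1 = 118.9.
Layer 2: σ_v at top = γ₁h₁ = 111.0; σ_h top = K_a2×111.0 = 45.58; σ_h base = K_a2×(111.0+18.3×6.8) = 96.67.
P₂ = ½(45.58+96.67)×6.8 = 483.7. Total P_a = 118.9+483.7 = 602.6 kN/m.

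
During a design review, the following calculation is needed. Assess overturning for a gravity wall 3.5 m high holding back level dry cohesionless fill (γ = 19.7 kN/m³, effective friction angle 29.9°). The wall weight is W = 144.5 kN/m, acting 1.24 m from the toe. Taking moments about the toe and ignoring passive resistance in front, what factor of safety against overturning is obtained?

3.80

K_a = tan²(45° − 29.9°/2) = 0.3347.
P_a = ½K_aγH² = 0.5×0.3347×19.7×3.5² = 40.38 kN/m, acting at H/3 = 1.167 m above the base.
Overturning moment M_o = P_a × H/3 = 40.38 × 1.167 = 47.11.
Resisting moment M_r = W × 1.24 = 144.5 × 1.24 = 179.2.
FS_overturning = M_r/M_o = 179.2/47.11 = 3.803.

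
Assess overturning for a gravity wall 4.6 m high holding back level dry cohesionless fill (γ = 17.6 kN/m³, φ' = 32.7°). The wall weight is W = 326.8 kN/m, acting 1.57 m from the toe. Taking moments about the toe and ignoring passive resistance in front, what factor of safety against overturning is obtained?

6.02

K_a = tan²(45° − 32.7°/2) = 0.2985.
P_a = ½K_aγH² = 0.5×0.2985×17.6×4.6² = 55.58 kN/m, acting at H/3 = 1.533 m above the base.
Overturning moment M_o = P_a × H/3 = 55.58 × 1.533 = 85.23.
Resisting moment M_r = W × 1.57 = 326.8 × 1.57 = 513.1.
FS_overturning = M_r/M_o = 513.1/85.23 = 6.020.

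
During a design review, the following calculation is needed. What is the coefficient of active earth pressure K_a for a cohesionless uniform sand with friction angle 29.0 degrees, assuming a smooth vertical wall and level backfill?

0.347

K_a = (1 − sin φ)/(1 + sin φ) = (1 − sin 29.0°)/(1 + sin 29.0°) = 0.3470.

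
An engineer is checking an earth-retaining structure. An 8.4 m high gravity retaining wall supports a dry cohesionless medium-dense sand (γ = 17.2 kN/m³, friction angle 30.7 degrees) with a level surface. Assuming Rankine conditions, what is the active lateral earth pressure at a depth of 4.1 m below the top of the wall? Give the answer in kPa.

K_a = (1 − sin φ)/(1 + sin φ) = 0.3240.
σ_h = K_a γ z = 0.3240 × 17.2 × 4.1 = 22.85 kPa.

22.9 kPa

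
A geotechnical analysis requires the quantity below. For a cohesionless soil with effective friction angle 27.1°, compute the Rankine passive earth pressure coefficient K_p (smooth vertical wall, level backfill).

2.67

K_p = (1 + sin φ)/(1 − sin φ) = tan²(45° + 27.1°/2) = 2.673.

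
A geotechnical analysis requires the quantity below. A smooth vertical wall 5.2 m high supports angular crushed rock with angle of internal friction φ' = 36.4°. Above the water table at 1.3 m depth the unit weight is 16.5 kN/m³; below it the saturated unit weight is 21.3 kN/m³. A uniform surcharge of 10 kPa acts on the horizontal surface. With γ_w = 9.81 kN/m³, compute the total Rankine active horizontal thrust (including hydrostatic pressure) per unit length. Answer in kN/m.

135 kN/m

K_a = tan²(45° − φ/2) = 0.2552.
γ' = 21.3 − 9.81 = 11.49 kN/m³. h₂ = H − d_w = 3.9 m.
σ'_h: at surface K_a·q = 2.552; at WT K_a(q+γd_w) = 8.025; at base K_a(q+γd_w+γ'h₂) = 19.46 kPa.
P₁ = ½(2.552+8.025)×1.3 = 6.875; P₂ = ½(8.025+19.46)×3.9 = 53.59; P_w = ½γ_w h₂² = 74.61.
Total = 6.875+53.59+74.61 = 135.1 kN/m.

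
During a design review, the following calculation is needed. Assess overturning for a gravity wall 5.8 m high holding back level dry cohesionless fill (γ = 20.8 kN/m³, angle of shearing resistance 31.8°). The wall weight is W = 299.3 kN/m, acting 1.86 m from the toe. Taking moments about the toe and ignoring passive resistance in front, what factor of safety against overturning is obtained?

K_a = tan²(45° − 31.8°/2) = 0.3098.
P_a = ½K_aγH² = 0.5×0.3098×20.8×5.8² = 108.4 kN/m, acting at H/3 = 1.933 m above the base.
Overturning moment M_o = P_a × H/3 = 108.4 × 1.933 = 209.5.
Resisting moment M_r = W × 1.86 = 299.3 × 1.86 = 556.7.
FS_overturning = M_r/M_o = 556.7/209.5 = 2.657.

2.66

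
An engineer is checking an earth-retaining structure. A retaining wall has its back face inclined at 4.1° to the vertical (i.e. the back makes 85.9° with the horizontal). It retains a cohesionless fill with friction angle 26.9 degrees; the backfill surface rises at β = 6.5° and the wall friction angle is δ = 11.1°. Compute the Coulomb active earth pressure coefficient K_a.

0.409

K_a = sin²(α+φ) / [sin²α · sin(α−δ) · (1 + √{sin(φ+δ)sin(φ−β) / (sin(α−δ)sin(α+β))})²].
With α = 85.9°, φ = 26.9°, δ = 11.1°, β = 6.5°: K_a = 0.4086.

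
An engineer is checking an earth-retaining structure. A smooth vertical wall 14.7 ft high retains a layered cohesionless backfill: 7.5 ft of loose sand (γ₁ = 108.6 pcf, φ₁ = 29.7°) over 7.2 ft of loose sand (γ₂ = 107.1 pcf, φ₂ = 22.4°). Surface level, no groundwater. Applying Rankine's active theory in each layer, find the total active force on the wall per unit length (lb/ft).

K_a1 = tan²(45°−29.7°/2) = 0.3374; K_a2 = tan²(45°−22.4°/2) = 0.4482.
Layer 1: σ at base = K_a1 γ₁ h₁ = 274.8 psf; P₁ = ½×274.8×7.5 = 1030.
Layer 2: σ_v at top = γ₁h₁ = 814.5; σ_h top = K_a2×814.5 = 365.0; σ_h base = K_a2×(814.5+107.1×7.2) = 710.6.
P₂ = ½(365.0+710.6)×7.2 = 3872. Total P_a = 1030+3872 = 4903 lb/ft.

4900 lb/ft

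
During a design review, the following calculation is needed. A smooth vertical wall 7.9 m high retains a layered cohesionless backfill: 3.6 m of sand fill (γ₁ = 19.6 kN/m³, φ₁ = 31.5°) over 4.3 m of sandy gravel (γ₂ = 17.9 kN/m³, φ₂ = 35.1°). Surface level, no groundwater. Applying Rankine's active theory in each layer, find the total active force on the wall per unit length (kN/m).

166 kN/m

K_a1 = tan²(45°−31.5°/2) = 0.3136; K_a2 = tan²(45°−35.1°/2) = 0.2698.
Layer 1: σ at base = K_a1 γ₁ h₁ = 22.13 kPa; P₁ = ½×22.13×3.6 = 39.83.
Layer 2: σ_v at top = γ₁h₁ = 70.56; σ_h top = K_a2×70.56 = 19.04; σ_h base = K_a2×(70.56+17.9×4.3) = 39.81.
P₂ = ½(19.04+39.81)×4.3 = 126.5. Total P_a = 39.83+126.5 = 166.4 kN/m.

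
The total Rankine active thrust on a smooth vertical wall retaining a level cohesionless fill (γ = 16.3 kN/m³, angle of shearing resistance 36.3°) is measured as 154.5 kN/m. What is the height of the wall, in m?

8.60 m

K_a = 0.2563. P_a = ½ K_a γ H² ⇒ H = √(2P_a/(K_a γ)).
H = √(2×154.5/(0.2563×16.3)) = 8.601 m.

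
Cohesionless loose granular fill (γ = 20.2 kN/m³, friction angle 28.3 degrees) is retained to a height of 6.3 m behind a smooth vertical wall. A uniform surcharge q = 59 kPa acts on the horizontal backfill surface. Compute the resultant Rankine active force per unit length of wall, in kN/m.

276 kN/m

K_a = tan²(45° − φ/2) = 0.3568.
Soil triangle: ½ K_a γ H² = 0.5×0.3568×20.2×6.3² = 143.0 kN/m.
Surcharge rectangle: K_a q H = 0.3568×59×6.3 = 132.6 kN/m.
Total = 143.0 + 132.6 = 275.6 kN/m.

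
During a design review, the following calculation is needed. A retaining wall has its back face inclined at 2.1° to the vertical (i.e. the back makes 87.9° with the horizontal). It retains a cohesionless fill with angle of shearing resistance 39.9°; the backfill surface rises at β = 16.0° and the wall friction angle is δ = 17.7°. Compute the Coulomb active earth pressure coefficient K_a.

0.256

K_a = sin²(α+φ) / [sin²α · sin(α−δ) · (1 + √{sin(φ+δ)sin(φ−β) / (sin(α−δ)sin(α+β))})²].
With α = 87.9°, φ = 39.9°, δ = 17.7°, β = 16.0°: K_a = 0.2557.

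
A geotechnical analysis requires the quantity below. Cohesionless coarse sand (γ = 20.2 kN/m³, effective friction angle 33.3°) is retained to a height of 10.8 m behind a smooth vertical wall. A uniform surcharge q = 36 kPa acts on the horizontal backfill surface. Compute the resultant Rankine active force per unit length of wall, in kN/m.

456 kN/m

K_a = tan²(45° − φ/2) = 0.2911.
Soil triangle: ½ K_a γ H² = 0.5×0.2911×20.2×10.8² = 343.0 kN/m.
Surcharge rectangle: K_a q H = 0.2911×36×10.8 = 113.2 kN/m.
Total = 343.0 + 113.2 = 456.2 kN/m.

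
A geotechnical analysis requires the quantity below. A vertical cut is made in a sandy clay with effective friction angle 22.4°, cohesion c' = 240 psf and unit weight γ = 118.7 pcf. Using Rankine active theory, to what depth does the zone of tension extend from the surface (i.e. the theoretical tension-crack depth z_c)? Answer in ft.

6.04 ft

K_a = tan²(45° − 22.4°/2) = 0.4482; √K_a = 0.6694.
The active pressure is zero where K_a γ z = 2c√K_a, so z_c = 2c/(γ√K_a) = 2×240/(118.7×0.6694) = 6.041 ft.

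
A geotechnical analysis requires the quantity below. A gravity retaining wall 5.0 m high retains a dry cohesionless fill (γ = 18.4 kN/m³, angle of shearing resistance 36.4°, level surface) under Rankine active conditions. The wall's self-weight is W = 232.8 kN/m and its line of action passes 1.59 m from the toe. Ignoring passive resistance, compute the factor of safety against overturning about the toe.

K_a = tan²(45° − 36.4°/2) = 0.2552.
P_a = ½K_aγH² = 0.5×0.2552×18.4×5.0² = 58.69 kN/m, acting at H/3 = 1.667 m above the base.
Overturning moment M_o = P_a × H/3 = 58.69 × 1.667 = 97.81.
Resisting moment M_r = W × 1.59 = 232.8 × 1.59 = 370.2.
FS_overturning = M_r/M_o = 370.2/97.81 = 3.784.

3.78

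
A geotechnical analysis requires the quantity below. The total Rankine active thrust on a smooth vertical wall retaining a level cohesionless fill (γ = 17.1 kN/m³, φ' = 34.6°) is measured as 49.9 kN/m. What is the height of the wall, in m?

K_a = 0.2756. P_a = ½ K_a γ H² ⇒ H = √(2P_a/(K_a γ)).
H = √(2×49.9/(0.2756×17.1)) = 4.601 m.

4.60 m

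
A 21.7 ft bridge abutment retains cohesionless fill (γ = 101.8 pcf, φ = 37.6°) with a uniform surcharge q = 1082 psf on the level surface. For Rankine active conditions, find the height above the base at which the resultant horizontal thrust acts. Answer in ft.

K_a = 0.2421.
Triangular part P₁ = ½K_aγH² = 5803 at H/3 = 7.233 ft; rectangular part P₂ = K_a q H = 5685 at H/2 = 10.85 ft.
ȳ = (P₁·7.233 + P₂·10.85)/(P₁+P₂) = 9.023 ft.

9.02 ft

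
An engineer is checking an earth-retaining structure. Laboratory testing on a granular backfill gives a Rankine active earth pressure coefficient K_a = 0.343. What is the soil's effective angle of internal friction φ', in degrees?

K_a = tan²(45° − φ/2) ⇒ 45° − φ/2 = arctan(√0.343) = 30.36°.
φ = 2(45° − 30.36°) = 29.29°.

29.3°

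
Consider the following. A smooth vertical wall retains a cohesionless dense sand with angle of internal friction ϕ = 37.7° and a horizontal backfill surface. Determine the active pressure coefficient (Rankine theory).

0.241

K_a = (1 − sin φ)/(1 + sin φ) = (1 − sin 37.7°)/(1 + sin 37.7°) = 0.2411.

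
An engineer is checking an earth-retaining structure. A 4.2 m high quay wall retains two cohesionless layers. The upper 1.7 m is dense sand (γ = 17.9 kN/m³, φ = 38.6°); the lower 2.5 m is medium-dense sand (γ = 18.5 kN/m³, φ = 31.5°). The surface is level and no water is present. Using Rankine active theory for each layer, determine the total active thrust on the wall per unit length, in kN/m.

48.0 kN/m

K_a1 = tan²(45°−38.6°/2) = 0.2316; K_a2 = tan²(45°−31.5°/2) = 0.3136.
Layer 1: σ at base = K_a1 γ₁ h₁ = 7.048 kPa; P₁ = ½×7.048×1.7 = 5.991.
Layer 2: σ_v at top = γ₁h₁ = 30.43; σ_h top = K_a2×30.43 = 9.544; σ_h base = K_a2×(30.43+18.5×2.5) = 24.05.
P₂ = ½(9.544+24.05)×2.5 = 41.99. Total P_a = 5.991+41.99 = 47.98 kN/m.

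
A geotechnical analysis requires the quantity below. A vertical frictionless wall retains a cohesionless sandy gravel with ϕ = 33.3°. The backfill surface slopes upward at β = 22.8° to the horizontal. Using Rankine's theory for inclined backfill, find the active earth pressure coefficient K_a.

0.375

K_a = cos β · (cos β − √(cos²β − cos²φ)) / (cos β + √(cos²β − cos²φ)).
cos β = 0.9219, cos φ = 0.8358, √(cos²β − cos²φ) = 0.3889.
K_a = 0.9219 × (0.9219 − 0.3889)/(0.9219 + 0.3889) = 0.3748.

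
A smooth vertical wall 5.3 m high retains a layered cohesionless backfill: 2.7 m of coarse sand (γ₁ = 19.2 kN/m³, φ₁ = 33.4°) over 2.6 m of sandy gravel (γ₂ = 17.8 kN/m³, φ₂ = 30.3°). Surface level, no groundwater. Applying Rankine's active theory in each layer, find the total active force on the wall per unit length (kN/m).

84.5 kN/m

K_a1 = tan²(45°−33.4°/2) = 0.2899; K_a2 = tan²(45°−30.3°/2) = 0.3293.
Layer 1: σ at base = K_a1 γ₁ h₁ = 15.03 kPa; P₁ = ½×15.03×2.7 = 20.29.
Layer 2: σ_v at top = γ₁h₁ = 51.84; σ_h top = K_a2×51.84 = 17.07; σ_h base = K_a2×(51.84+17.8×2.6) = 32.31.
P₂ = ½(17.07+32.31)×2.6 = 64.20. Total P_a = 20.29+64.20 = 84.49 kN/m.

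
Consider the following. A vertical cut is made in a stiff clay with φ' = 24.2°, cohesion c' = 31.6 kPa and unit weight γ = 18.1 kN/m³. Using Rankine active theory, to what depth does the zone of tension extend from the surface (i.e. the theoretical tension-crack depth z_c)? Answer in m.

K_a = tan²(45° − 24.2°/2) = 0.4185; √K_a = 0.6469.
The active pressure is zero where K_a γ z = 2c√K_a, so z_c = 2c/(γ√K_a) = 2×31.6/(18.1×0.6469) = 5.397 m.

5.40 m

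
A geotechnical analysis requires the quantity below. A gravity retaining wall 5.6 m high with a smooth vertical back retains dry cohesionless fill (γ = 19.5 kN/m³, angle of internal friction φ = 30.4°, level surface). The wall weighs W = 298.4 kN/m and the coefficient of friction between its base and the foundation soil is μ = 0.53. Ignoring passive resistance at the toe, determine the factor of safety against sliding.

K_a = tan²(45° − 30.4°/2) = 0.3280.
P_a = ½K_aγH² = 0.5×0.3280×19.5×5.6² = 100.3 kN/m, acting at H/3 = 1.867 m above the base.
FS_sliding = μW / P_a = 0.53×298.4 / 100.3 = 1.577.

1.58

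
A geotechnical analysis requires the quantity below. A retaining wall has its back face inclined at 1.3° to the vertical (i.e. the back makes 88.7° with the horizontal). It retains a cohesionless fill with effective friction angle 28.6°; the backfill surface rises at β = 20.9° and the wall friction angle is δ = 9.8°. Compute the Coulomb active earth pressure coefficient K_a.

K_a = sin²(α+φ) / [sin²α · sin(α−δ) · (1 + √{sin(φ+δ)sin(φ−β) / (sin(α−δ)sin(α+β))})²].
With α = 88.7°, φ = 28.6°, δ = 9.8°, β = 20.9°: K_a = 0.4764.

0.476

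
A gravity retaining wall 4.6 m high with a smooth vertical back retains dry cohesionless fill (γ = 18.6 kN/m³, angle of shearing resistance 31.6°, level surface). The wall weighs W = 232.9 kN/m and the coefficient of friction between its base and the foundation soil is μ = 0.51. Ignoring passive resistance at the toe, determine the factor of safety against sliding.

1.93

K_a = tan²(45° − 31.6°/2) = 0.3123.
P_a = ½K_aγH² = 0.5×0.3123×18.6×4.6² = 61.47 kN/m, acting at H/3 = 1.533 m above the base.
FS_sliding = μW / P_a = 0.51×232.9 / 61.47 = 1.932.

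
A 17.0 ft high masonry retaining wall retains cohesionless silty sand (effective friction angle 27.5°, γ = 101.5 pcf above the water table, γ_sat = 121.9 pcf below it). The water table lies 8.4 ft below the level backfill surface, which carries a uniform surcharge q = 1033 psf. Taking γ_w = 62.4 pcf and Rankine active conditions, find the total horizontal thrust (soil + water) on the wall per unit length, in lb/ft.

K_a = tan²(45° − φ/2) = 0.3682.
γ' = 121.9 − 62.4 = 59.50 pcf. h₂ = H − d_w = 8.6 ft.
σ'_h: at surface K_a·q = 380.4; at WT K_a(q+γd_w) = 694.3; at base K_a(q+γd_w+γ'h₂) = 882.7 psf.
P₁ = ½(380.4+694.3)×8.4 = 4514; P₂ = ½(694.3+882.7)×8.6 = 6781; P_w = ½γ_w h₂² = 2308.
Total = 4514+6781+2308 = 13600 lb/ft.

13600 lb/ft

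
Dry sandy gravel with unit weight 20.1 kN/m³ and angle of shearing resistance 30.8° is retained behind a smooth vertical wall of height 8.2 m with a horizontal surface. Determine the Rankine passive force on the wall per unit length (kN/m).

2090 kN/m

K_p = tan²(45° + φ/2) = 3.099.
P_p = ½ K_p γ H² = 0.5 × 3.099 × 20.1 × 8.2² = 2094 kN/m.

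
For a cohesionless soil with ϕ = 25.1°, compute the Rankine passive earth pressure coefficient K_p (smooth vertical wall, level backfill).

2.47

K_p = (1 + sin φ)/(1 − sin φ) = tan²(45° + 25.1°/2) = 2.473.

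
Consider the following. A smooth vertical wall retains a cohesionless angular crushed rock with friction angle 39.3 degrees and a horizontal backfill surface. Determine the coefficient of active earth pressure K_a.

0.224

K_a = tan²(45° − φ/2) = tan²(25.35°) = 0.2245.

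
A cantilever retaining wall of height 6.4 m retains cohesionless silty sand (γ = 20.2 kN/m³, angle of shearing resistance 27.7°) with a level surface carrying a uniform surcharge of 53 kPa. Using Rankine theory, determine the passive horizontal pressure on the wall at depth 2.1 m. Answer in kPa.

261 kPa

K_p = (1 + sin φ)/(1 − sin φ) = 2.737.
σ_v = γz + q = 20.2 × 2.1 + 53 = 95.42 kPa.
σ_h = K_p σ_v = 2.737 × 95.42 = 261.2 kPa.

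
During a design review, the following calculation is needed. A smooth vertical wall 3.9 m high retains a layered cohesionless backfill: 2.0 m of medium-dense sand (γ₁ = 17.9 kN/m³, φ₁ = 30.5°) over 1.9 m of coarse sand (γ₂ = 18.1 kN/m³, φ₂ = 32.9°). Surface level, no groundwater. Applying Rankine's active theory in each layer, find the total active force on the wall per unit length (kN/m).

K_a1 = tan²(45°−30.5°/2) = 0.3267; K_a2 = tan²(45°−32.9°/2) = 0.2960.
Layer 1: σ at base = K_a1 γ₁ h₁ = 11.69 kPa; P₁ = ½×11.69×2.0 = 11.69.
Layer 2: σ_v at top = γ₁h₁ = 35.80; σ_h top = K_a2×35.80 = 10.60; σ_h base = K_a2×(35.80+18.1×1.9) = 20.78.
P₂ = ½(10.60+20.78)×1.9 = 29.81. Total P_a = 11.69+29.81 = 41.50 kN/m.

41.5 kN/m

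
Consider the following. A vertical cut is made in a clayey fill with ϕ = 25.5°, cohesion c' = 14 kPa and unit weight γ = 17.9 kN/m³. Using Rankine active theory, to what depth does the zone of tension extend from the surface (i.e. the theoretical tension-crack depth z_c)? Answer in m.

2.48 m

K_a = tan²(45° − 25.5°/2) = 0.3981; √K_a = 0.6310.
The active pressure is zero where K_a γ z = 2c√K_a, so z_c = 2c/(γ√K_a) = 2×14/(17.9×0.6310) = 2.479 m.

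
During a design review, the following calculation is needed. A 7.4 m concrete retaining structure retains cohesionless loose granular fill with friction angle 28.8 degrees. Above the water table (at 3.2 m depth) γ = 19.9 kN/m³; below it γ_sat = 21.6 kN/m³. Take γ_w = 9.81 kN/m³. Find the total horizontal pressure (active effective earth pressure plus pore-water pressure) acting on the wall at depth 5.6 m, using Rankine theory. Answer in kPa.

55.7 kPa

K_a = (1 − sin φ)/(1 + sin φ) = 0.3498.
γ' = 21.6 − 9.81 = 11.79 kN/m³.
Effective vertical stress at 5.6 m: σ'_v = 19.9×3.2 + 11.79×2.40 = 91.98 kPa.
σ'_h = K_a σ'_v = 0.3498 × 91.98 = 32.17 kPa; u = γ_w × 2.40 = 23.54 kPa.
Total σ_h = 32.17 + 23.54 = 55.71 kPa.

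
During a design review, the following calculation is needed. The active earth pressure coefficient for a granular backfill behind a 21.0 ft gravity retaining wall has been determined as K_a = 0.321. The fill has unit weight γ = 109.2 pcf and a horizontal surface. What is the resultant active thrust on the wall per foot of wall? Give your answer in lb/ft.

7730 lb/ft

P = ½ K_a γ H² = 0.5 × 0.321 × 109.2 × 21.0² = 7729 lb/ft.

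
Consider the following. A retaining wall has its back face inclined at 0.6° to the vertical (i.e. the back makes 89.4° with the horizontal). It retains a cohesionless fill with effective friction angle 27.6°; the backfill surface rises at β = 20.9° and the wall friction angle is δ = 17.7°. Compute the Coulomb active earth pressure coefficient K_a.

K_a = sin²(α+φ) / [sin²α · sin(α−δ) · (1 + √{sin(φ+δ)sin(φ−β) / (sin(α−δ)sin(α+β))})²].
With α = 89.4°, φ = 27.6°, δ = 17.7°, β = 20.9°: K_a = 0.4909.

0.491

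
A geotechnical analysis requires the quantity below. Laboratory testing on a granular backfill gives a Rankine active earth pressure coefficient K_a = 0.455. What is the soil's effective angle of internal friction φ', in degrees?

22.0°

K_a = tan²(45° − φ/2) ⇒ 45° − φ/2 = arctan(√0.455) = 34.00°.
φ = 2(45° − 34.00°) = 22.00°.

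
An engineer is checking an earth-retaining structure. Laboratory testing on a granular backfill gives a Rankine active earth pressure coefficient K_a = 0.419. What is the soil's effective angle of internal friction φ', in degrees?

24.2°

K_a = tan²(45° − φ/2) ⇒ 45° − φ/2 = arctan(√0.419) = 32.92°.
φ = 2(45° − 32.92°) = 24.17°.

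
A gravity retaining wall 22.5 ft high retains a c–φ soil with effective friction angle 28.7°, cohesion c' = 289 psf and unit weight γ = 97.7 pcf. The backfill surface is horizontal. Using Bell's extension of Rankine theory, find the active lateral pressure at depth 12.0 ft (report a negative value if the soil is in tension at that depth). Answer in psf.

69.2 psf

K_a = (1 − sin φ)/(1 + sin φ) = 0.3511.
σ_a = K_a γ z − 2c√K_a = 0.3511×97.7×12.0 − 2×289×0.5926 = 69.18 psf.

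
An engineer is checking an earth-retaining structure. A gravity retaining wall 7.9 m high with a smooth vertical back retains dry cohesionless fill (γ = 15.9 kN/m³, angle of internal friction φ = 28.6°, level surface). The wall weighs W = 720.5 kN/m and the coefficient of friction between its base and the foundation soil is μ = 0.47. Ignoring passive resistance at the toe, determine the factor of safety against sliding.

K_a = tan²(45° − 28.6°/2) = 0.3525.
P_a = ½K_aγH² = 0.5×0.3525×15.9×7.9² = 174.9 kN/m, acting at H/3 = 2.633 m above the base.
FS_sliding = μW / P_a = 0.47×720.5 / 174.9 = 1.936.

1.94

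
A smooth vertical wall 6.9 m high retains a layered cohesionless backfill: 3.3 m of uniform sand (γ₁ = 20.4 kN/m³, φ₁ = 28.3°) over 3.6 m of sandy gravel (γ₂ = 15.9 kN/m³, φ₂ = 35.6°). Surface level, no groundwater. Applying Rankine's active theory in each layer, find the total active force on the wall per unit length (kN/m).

K_a1 = tan²(45°−28.3°/2) = 0.3568; K_a2 = tan²(45°−35.6°/2) = 0.2641.
Layer 1: σ at base = K_a1 γ₁ h₁ = 24.02 kPa; P₁ = ½×24.02×3.3 = 39.63.
Layer 2: σ_v at top = γ₁h₁ = 67.32; σ_h top = K_a2×67.32 = 17.78; σ_h base = K_a2×(67.32+15.9×3.6) = 32.90.
P₂ = ½(17.78+32.90)×3.6 = 91.22. Total P_a = 39.63+91.22 = 130.9 kN/m.

131 kN/m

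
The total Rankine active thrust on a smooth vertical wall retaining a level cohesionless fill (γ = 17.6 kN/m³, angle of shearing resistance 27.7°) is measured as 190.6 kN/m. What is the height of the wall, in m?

7.70 m

K_a = 0.3653. P_a = ½ K_a γ H² ⇒ H = √(2P_a/(K_a γ)).
H = √(2×190.6/(0.3653×17.6)) = 7.700 m.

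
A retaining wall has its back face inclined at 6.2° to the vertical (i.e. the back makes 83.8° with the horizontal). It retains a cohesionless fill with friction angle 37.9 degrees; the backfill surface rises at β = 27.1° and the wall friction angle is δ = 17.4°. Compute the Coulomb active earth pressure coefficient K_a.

0.394

K_a = sin²(α+φ) / [sin²α · sin(α−δ) · (1 + √{sin(φ+δ)sin(φ−β) / (sin(α−δ)sin(α+β))})²].
With α = 83.8°, φ = 37.9°, δ = 17.4°, β = 27.1°: K_a = 0.3940.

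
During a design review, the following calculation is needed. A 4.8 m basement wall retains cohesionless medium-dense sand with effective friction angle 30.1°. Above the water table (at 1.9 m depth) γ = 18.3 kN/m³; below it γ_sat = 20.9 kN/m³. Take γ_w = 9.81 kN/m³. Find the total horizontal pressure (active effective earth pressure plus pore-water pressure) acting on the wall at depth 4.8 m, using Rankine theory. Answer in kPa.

50.7 kPa

K_a = (1 − sin φ)/(1 + sin φ) = 0.3320.
γ' = 20.9 − 9.81 = 11.09 kN/m³.
Effective vertical stress at 4.8 m: σ'_v = 18.3×1.9 + 11.09×2.90 = 66.93 kPa.
σ'_h = K_a σ'_v = 0.3320 × 66.93 = 22.22 kPa; u = γ_w × 2.90 = 28.45 kPa.
Total σ_h = 22.22 + 28.45 = 50.67 kPa.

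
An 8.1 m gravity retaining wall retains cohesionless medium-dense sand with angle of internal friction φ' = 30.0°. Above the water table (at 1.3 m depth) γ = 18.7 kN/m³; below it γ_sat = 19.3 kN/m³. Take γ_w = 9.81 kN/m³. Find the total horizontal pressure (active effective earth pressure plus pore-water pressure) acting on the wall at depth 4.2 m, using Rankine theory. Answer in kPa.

K_a = (1 − sin φ)/(1 + sin φ) = 0.3333.
γ' = 19.3 − 9.81 = 9.490 kN/m³.
Effective vertical stress at 4.2 m: σ'_v = 18.7×1.3 + 9.490×2.90 = 51.83 kPa.
σ'_h = K_a σ'_v = 0.3333 × 51.83 = 17.28 kPa; u = γ_w × 2.90 = 28.45 kPa.
Total σ_h = 17.28 + 28.45 = 45.73 kPa.

45.7 kPa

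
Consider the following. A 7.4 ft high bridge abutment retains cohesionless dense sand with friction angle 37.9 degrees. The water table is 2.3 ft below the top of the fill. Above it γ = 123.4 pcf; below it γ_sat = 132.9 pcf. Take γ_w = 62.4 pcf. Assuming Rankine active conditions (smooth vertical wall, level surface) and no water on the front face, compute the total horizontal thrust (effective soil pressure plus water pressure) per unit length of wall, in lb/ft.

1450 lb/ft

K_a = tan²(45° − φ/2) = 0.2389.
γ' = 132.9 − 62.4 = 70.50 pcf. Depth below WT = 5.1 ft.
σ'_h at WT = K_a γ d_w = 67.82 psf; at base = 67.82 + K_a γ' × 5.1 = 153.7 psf.
P₁ (0–2.3 ft) = ½×67.82×2.3 = 77.99. P₂ (2.3–7.4 ft) = ½(67.82+153.7)×5.1 = 564.9.
P_w = ½ γ_w h₂² = 0.5×62.4×5.1² = 811.5. Total = 77.99+564.9+811.5 = 1454 lb/ft.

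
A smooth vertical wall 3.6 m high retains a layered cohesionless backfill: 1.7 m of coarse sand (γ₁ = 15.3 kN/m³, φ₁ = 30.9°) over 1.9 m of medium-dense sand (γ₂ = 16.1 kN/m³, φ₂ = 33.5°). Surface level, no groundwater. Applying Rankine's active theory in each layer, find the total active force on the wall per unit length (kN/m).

K_a1 = tan²(45°−30.9°/2) = 0.3214; K_a2 = tan²(45°−33.5°/2) = 0.2887.
Layer 1: σ at base = K_a1 γ₁ h₁ = 8.360 kPa; P₁ = ½×8.360×1.7 = 7.106.
Layer 2: σ_v at top = γ₁h₁ = 26.01; σ_h top = K_a2×26.01 = 7.509; σ_h base = K_a2×(26.01+16.1×1.9) = 16.34.
P₂ = ½(7.509+16.34)×1.9 = 22.66. Total P_a = 7.106+22.66 = 29.76 kN/m.

29.8 kN/m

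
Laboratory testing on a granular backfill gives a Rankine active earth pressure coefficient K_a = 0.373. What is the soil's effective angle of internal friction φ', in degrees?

K_a = tan²(45° − φ/2) ⇒ 45° − φ/2 = arctan(√0.373) = 31.41°.
φ = 2(45° − 31.41°) = 27.17°.

27.2°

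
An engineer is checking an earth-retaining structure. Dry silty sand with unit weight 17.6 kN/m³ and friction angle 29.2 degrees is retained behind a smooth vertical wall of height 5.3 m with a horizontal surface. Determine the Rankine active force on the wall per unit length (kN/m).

85.1 kN/m

K_a = tan²(45° − φ/2) = 0.3442.
P_a = ½ K_a γ H² = 0.5 × 0.3442 × 17.6 × 5.3² = 85.09 kN/m.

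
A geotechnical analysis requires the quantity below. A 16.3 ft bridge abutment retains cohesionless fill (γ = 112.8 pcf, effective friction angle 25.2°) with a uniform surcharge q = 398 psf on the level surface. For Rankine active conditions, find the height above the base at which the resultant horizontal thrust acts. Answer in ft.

K_a = 0.4027.
Triangular part P₁ = ½K_aγH² = 6035 at H/3 = 5.433 ft; rectangular part P₂ = K_a q H = 2613 at H/2 = 8.150 ft.
ȳ = (P₁·5.433 + P₂·8.150)/(P₁+P₂) = 6.254 ft.

6.25 ft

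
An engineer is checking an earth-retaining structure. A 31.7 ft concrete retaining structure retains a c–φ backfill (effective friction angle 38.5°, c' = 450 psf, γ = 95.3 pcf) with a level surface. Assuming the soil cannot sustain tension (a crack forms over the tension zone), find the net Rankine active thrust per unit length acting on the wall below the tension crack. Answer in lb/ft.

1630 lb/ft

K_a = 0.2327; √K_a = 0.4823.
Tension-crack depth z_c = 2c/(γ√K_a) = 2×450/(95.3×0.4823) = 19.58 ft.
σ_a at base = K_a γ H − 2c√K_a = 0.2327×95.3×31.7 − 2×450×0.4823 = 268.7 psf.
P_a = ½ × 268.7 × (H − z_c) = 0.5×268.7×12.12 = 1629 lb/ft.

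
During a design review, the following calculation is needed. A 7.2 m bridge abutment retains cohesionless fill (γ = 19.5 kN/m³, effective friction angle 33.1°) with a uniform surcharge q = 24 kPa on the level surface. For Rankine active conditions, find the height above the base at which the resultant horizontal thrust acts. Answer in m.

2.71 m

K_a = 0.2936.
Triangular part P₁ = ½K_aγH² = 148.4 at H/3 = 2.400 m; rectangular part P₂ = K_a q H = 50.73 at H/2 = 3.600 m.
ȳ = (P₁·2.400 + P₂·3.600)/(P₁+P₂) = 2.706 m.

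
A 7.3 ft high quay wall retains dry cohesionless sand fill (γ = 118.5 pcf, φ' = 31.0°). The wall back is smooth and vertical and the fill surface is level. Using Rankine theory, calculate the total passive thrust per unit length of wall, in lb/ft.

K_p = tan²(45° + φ/2) = 3.124.
P_p = ½ K_p γ H² = 0.5 × 3.124 × 118.5 × 7.3² = 9864 lb/ft.

9860 lb/ft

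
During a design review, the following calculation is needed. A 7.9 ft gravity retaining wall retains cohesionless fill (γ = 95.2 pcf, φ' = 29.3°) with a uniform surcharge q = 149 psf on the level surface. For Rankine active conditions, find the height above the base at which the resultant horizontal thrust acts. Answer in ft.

K_a = 0.3428.
Triangular part P₁ = ½K_aγH² = 1018 at H/3 = 2.633 ft; rectangular part P₂ = K_a q H = 403.6 at H/2 = 3.950 ft.
ȳ = (P₁·2.633 + P₂·3.950)/(P₁+P₂) = 3.007 ft.

3.01 ft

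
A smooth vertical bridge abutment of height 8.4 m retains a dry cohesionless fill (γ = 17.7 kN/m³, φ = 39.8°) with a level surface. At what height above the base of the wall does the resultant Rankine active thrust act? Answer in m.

2.80 m

K_a = 0.2194.
The pressure distribution is triangular, so the resultant acts at H/3 above the base = 8.4/3 = 2.800 m.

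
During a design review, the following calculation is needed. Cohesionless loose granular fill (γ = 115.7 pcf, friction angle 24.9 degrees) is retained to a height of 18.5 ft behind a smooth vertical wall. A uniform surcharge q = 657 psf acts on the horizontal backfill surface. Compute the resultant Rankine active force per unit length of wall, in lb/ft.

13000 lb/ft

K_a = tan²(45° − φ/2) = 0.4074.
Soil triangle: ½ K_a γ H² = 0.5×0.4074×115.7×18.5² = 8067 lb/ft.
Surcharge rectangle: K_a q H = 0.4074×657×18.5 = 4952 lb/ft.
Total = 8067 + 4952 = 13020 lb/ft.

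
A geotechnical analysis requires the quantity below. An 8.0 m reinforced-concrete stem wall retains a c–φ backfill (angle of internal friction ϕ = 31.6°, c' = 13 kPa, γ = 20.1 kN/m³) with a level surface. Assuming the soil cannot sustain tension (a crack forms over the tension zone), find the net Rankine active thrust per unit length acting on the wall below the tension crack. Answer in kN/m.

K_a = 0.3123; √K_a = 0.5589.
Tension-crack depth z_c = 2c/(γ√K_a) = 2×13/(20.1×0.5589) = 2.315 m.
σ_a at base = K_a γ H − 2c√K_a = 0.3123×20.1×8.0 − 2×13×0.5589 = 35.69 kPa.
P_a = ½ × 35.69 × (H − z_c) = 0.5×35.69×5.685 = 101.5 kN/m.

101 kN/m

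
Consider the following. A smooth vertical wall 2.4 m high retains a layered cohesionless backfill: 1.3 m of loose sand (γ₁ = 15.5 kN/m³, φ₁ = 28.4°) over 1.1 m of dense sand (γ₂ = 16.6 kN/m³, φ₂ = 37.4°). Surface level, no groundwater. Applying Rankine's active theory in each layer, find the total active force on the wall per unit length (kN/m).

K_a1 = tan²(45°−28.4°/2) = 0.3554; K_a2 = tan²(45°−37.4°/2) = 0.2443.
Layer 1: σ at base = K_a1 γ₁ h₁ = 7.160 kPa; P₁ = ½×7.160×1.3 = 4.654.
Layer 2: σ_v at top = γ₁h₁ = 20.15; σ_h top = K_a2×20.15 = 4.922; σ_h base = K_a2×(20.15+16.6×1.1) = 9.382.
P₂ = ½(4.922+9.382)×1.1 = 7.867. Total P_a = 4.654+7.867 = 12.52 kN/m.

12.5 kN/m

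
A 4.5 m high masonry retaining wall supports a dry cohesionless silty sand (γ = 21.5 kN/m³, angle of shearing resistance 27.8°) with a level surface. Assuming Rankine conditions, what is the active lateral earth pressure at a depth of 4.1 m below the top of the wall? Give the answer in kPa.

32.1 kPa

K_a = (1 − sin φ)/(1 + sin φ) = 0.3639.
σ_h = K_a γ z = 0.3639 × 21.5 × 4.1 = 32.08 kPa.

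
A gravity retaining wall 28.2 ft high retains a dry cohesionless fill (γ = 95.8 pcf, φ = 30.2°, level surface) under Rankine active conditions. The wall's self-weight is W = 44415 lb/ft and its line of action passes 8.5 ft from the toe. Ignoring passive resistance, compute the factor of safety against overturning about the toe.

3.19

K_a = tan²(45° − 30.2°/2) = 0.3307.
P_a = ½K_aγH² = 0.5×0.3307×95.8×28.2² = 12600 lb/ft, acting at H/3 = 9.400 ft above the base.
Overturning moment M_o = P_a × H/3 = 12600 × 9.400 = 118400.
Resisting moment M_r = W × 8.5 = 44415 × 8.5 = 377500.
FS_overturning = M_r/M_o = 377500/118400 = 3.189.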